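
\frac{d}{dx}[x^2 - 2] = 2*x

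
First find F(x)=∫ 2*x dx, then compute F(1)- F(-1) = 0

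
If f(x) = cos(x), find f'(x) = -sin(x)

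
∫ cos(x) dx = sin(x) + C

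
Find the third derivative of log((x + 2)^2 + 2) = (4*x^3 + 24*x^2 + 24*x - 16)/(x^6 + 12*x^5 + 66*x^4 + 208*x^3 + 396*x^2 + 432*x + 216)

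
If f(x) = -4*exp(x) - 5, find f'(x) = -4*exp(x)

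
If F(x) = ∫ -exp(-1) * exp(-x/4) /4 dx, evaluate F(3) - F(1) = -exp(-5/4) + exp(-7/4)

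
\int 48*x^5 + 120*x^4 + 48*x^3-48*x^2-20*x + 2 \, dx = 8*x^6 + 24*x^5 + 12*x^4 - 16*x^3 - 10*x^2 + 2*x + C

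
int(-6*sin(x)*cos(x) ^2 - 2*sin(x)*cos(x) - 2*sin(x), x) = (cos(x) + cos(2*x) + 3)*cos(x) + C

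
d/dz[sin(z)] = cos(z)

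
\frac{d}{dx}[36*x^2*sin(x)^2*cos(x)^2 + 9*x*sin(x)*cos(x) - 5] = 18*x^2*sin(4*x) - 18*x*(1 - cos(2*x))^2 - 27*x*cos(2*x) + 36*x + 9*sin(2*x)/2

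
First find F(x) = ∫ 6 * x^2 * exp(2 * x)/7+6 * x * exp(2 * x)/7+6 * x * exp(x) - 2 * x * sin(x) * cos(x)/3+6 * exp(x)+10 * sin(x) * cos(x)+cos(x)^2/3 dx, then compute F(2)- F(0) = -13*cos(4)/6 + 17/6 + 12*exp(2) + 12*exp(4)/7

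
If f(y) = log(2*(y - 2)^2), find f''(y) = -2/(y^2 - 4*y + 4)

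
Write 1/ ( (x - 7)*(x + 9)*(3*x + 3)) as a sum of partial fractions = 1/(384*(x + 9)) - 1/(192*(x + 1)) + 1/(384*(x - 7))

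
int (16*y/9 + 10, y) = 8*y^2/9 + 10*y + C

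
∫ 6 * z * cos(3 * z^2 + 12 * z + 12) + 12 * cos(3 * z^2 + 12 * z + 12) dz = sin(3*(z + 2)^2) + C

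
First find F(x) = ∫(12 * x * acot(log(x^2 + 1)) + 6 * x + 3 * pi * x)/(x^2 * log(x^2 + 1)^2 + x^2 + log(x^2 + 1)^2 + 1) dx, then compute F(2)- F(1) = -3*(acot(log(5)) + pi/4)^2 - 3*acot(log(5)) + 3*acot(log(2)) + 3*(pi/4 + acot(log(2)))^2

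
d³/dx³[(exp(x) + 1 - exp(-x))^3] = (27*exp(6*x) + 24*exp(5*x) - 24*exp(x) + 27)*exp(-3*x)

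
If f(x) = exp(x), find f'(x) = exp(x)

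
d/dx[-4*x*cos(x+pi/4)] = 4*x*sin(x + pi/4) - 4*cos(x + pi/4)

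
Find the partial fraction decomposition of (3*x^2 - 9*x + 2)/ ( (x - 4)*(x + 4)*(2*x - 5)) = 7/(39*(2*x - 5)) + 43/(52*(x + 4)) + 7/(12*(x - 4))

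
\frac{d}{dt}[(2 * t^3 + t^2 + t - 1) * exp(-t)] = (-2*t^3 + 5*t^2 + t + 2)*exp(-t)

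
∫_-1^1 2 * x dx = 0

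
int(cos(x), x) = sin(x) + C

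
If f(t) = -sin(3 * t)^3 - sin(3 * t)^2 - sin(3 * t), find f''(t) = 63*sin(3*t)/4 - 81*sin(9*t)/4 - 18*cos(6*t)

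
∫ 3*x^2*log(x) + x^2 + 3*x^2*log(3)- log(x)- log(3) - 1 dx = x*(x^2 - 1)*log(3*x) + C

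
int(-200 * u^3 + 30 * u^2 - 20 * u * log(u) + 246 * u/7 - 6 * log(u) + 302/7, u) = -2*(5*u + 3)*(35*u^3 - 28*u^2 + 7*u*log(u) + u - 35)/7 + C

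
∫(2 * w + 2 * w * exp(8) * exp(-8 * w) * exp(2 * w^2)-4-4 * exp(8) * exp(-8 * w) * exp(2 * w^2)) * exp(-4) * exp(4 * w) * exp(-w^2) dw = 2*sinh((w - 2)^2) + C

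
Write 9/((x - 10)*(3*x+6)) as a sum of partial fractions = -1/(4*(x + 2)) + 1/(4*(x - 10))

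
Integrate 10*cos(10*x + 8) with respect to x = sin(10*x + 8) + C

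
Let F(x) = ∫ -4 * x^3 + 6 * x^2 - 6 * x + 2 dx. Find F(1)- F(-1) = 8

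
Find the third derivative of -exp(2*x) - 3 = -8*exp(2*x)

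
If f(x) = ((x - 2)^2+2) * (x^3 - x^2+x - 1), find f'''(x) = 60*x^2 - 120*x + 66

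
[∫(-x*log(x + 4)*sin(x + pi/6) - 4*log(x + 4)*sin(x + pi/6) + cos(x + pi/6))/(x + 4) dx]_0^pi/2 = -sqrt(3)*log(2) - log(pi/2 + 4)/2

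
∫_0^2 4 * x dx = 8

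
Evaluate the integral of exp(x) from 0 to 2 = -1 + exp(2)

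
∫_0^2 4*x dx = 8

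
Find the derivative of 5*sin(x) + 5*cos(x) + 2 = -5*sin(x) + 5*cos(x)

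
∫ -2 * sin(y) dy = 2*cos(y) + C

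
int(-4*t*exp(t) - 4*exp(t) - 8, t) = -4*t*(exp(t) + 2) + C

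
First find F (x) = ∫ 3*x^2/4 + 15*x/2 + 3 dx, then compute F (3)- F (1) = 85/2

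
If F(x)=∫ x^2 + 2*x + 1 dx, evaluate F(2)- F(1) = 19/3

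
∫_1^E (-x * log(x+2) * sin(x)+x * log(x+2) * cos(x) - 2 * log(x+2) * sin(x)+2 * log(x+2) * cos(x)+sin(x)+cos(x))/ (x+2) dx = -(cos(1) + sin(1))*log(3) + (cos(E) + sin(E))*log(2 + E)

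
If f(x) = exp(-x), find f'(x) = -exp(-x)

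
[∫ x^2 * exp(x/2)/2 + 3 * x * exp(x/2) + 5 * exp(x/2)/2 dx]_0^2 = -1 + 9*E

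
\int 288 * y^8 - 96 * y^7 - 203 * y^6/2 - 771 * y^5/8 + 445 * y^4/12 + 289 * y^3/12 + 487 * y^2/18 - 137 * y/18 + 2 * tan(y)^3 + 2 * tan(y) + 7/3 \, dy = 32*y^9 - 12*y^8 - 29*y^7/2 - 257*y^6/16 + 89*y^5/12 + 289*y^4/48 + 487*y^3/54 - 137*y^2/36 + 7*y/3 + tan(y)^2 + C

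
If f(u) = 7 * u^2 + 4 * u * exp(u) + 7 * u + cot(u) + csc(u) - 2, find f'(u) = 4*u*exp(u) + 14*u + 4*exp(u) - cot(u)^2 - cot(u)*csc(u) + 6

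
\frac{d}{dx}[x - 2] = 1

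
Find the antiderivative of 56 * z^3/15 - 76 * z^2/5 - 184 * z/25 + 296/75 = 14*z^4/15 - 76*z^3/15 - 92*z^2/25 + 296*z/75 + C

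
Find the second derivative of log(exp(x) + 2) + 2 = 2*exp(x)/(exp(2*x) + 4*exp(x) + 4)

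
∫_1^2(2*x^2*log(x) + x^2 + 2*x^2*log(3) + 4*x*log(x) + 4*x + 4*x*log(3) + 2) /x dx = -7*log(3) + 14*log(6)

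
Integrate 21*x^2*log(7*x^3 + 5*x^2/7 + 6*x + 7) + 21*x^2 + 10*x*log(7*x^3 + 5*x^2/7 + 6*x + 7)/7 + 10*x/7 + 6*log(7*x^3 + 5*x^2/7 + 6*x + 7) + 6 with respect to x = (7*x^3 + 5*x^2/7 + 6*x + 7)*log(7*x^3 + 5*x^2/7 + 6*x + 7) - sinh(sec(x))^2 + cosh(sec(x))^2 + C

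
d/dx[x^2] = 2*x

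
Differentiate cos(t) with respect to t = -sin(t)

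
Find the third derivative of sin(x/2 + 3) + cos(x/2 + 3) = -sqrt(2)*cos(x/2 + pi/4 + 3)/8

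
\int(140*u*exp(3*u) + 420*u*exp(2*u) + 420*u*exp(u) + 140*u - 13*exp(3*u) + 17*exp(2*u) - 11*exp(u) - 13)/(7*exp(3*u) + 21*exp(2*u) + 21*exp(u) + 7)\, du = 10*u^2 - 13*u/7 + 2/(cosh(u) + 1) + 6*exp(2*u)/(exp(u) + 1)^2 + C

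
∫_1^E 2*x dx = -1 + exp(2)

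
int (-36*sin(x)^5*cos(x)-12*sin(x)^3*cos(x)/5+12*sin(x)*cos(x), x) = 3*(-10*sin(x)^4 - sin(x)^2 + 10)*sin(x)^2/5 + C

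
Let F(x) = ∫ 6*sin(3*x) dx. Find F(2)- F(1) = 2*cos(3) - 2*cos(6)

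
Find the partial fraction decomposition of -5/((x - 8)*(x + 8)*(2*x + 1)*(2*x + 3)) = -10/(247*(2*x + 3)) + 2/(51*(2*x + 1)) + 1/(624*(x + 8)) - 5/(5168*(x - 8))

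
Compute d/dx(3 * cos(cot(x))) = 3*sin(1/tan(x))/sin(x)^2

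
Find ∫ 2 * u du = u^2 + C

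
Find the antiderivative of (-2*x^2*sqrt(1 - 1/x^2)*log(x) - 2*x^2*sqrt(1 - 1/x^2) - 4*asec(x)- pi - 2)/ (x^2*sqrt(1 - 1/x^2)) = -2*x*log(x) - (4*asec(x) + pi)^2/8 - 2*asec(x) + C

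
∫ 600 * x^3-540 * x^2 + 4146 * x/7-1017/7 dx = 150*x^4 - 180*x^3 + 2073*x^2/7 - 1017*x/7 + C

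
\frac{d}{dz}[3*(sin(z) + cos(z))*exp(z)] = 6*exp(z)*cos(z)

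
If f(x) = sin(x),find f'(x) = cos(x)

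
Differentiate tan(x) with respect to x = cos(x)^(-2)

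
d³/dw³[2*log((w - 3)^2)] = 8/(w^3 - 9*w^2 + 27*w - 27)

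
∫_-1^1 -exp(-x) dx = -E + exp(-1)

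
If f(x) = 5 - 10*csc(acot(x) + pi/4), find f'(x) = -10*cot(acot(x) + pi/4)*csc(acot(x) + pi/4)/(x^2 + 1)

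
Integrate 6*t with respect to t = 3*t^2 + C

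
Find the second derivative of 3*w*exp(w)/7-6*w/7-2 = 3*w*exp(w)/7 + 6*exp(w)/7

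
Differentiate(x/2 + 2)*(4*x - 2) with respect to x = 4*x + 7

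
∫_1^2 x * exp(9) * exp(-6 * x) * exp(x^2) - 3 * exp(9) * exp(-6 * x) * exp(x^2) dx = -exp(4)/2 + E/2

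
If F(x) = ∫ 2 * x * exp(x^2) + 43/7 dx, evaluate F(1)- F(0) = E + 36/7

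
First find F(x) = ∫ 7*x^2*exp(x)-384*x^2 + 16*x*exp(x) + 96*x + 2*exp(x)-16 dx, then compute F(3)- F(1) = -2976 - 9*E + 69*exp(3)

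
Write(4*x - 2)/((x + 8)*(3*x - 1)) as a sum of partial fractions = -2/(25*(3*x - 1)) + 34/(25*(x + 8))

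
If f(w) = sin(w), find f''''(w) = sin(w)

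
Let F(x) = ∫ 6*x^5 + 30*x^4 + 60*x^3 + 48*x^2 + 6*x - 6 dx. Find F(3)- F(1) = 3808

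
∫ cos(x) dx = sin(x) + C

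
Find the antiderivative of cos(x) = sin(x) + C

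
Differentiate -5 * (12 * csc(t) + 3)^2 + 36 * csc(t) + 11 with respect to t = 36*(9 + 40/sin(t))*cos(t)/sin(t)^2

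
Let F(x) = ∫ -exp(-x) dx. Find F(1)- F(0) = -1 + exp(-1)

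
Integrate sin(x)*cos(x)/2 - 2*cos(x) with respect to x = (sin(x) - 4)^2/4 + C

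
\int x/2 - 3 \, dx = x^2/4 - 3*x + C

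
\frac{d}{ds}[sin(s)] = cos(s)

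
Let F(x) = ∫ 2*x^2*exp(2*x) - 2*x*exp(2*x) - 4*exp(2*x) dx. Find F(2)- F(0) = 1 - exp(4)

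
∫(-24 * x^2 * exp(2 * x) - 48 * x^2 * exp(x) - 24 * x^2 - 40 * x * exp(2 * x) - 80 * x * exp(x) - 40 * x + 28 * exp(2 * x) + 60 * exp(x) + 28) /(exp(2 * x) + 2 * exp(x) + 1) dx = 2*(-(exp(x) + 1)*(4*x^3 + 10*x^2 - 14*x - 17) + 2*exp(x))/(exp(x) + 1) + C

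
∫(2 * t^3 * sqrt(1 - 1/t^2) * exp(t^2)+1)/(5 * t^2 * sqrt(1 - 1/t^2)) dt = exp(t^2)/5 + asec(t)/5 + C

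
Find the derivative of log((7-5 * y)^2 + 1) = (10*y - 14)/(5*y^2 - 14*y + 10)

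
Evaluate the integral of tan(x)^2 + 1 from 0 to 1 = tan(1)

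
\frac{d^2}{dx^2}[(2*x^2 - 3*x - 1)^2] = 48*x^2 - 72*x + 10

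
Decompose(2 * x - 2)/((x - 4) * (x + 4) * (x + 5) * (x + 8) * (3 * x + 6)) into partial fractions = -1/(144*(x + 8)) + 4/(81*(x + 5)) - 5/(96*(x + 4)) + 1/(108*(x + 2)) + 1/(2592*(x - 4))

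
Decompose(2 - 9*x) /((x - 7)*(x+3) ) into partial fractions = -29/(10*(x + 3)) - 61/(10*(x - 7))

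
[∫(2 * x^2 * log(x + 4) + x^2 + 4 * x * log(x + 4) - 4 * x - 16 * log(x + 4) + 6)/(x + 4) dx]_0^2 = -6*log(4) + 2*log(6)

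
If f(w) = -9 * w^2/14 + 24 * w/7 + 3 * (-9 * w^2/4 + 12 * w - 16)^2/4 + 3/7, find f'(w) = 243*w^3/16 - 243*w^2/2 + 2259*w/7 - 1992/7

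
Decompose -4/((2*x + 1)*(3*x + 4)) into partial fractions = 12/(5*(3*x + 4)) - 8/(5*(2*x + 1))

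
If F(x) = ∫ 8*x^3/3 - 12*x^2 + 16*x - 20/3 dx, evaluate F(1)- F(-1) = -64/3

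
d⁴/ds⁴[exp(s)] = exp(s)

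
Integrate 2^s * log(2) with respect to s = 2^s + C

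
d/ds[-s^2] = -2*s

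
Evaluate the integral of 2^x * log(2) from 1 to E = -2 + 2^E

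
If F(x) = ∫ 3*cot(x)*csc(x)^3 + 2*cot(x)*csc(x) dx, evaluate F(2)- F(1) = -2*csc(2) - csc(2)^3 + csc(1)^3 + 2*csc(1)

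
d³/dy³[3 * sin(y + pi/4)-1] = -3*cos(y + pi/4)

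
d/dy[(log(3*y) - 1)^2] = (2*log(y) - 2 + 2*log(3))/y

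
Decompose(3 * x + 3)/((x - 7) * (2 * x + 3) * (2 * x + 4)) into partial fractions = 3/(17*(2*x + 3)) - 1/(6*(x + 2)) + 4/(51*(x - 7))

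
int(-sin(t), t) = cos(t) + C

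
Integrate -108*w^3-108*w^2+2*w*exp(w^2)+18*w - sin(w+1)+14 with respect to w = -27*w^4 - 36*w^3 + 9*w^2 + 14*w + exp(w^2) + cos(w + 1) + C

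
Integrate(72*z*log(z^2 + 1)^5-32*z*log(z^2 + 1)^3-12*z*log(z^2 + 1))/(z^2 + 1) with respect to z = (6*log(z^2 + 1)^4 - 4*log(z^2 + 1)^2 - 3)*log(z^2 + 1)^2 + C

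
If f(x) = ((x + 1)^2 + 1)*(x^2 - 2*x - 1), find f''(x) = 12*x^2 - 6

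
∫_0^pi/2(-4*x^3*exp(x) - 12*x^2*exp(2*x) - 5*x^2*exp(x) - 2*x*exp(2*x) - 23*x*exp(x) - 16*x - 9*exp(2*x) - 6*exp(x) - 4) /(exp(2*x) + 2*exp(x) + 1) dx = -2*pi^2 - 2*pi - 7/2 + (-pi^3/2 - 5*pi/2 + 7 + 7*pi^2/4)*exp(pi/2)/(1 + exp(pi/2))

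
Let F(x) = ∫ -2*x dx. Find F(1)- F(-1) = 0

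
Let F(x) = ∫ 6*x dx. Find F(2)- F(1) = 9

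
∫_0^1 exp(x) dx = -1 + E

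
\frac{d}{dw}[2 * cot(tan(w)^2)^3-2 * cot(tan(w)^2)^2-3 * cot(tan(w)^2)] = 2*(-4*(tan(1)*tan(cos(w)^(-2)) + 1)*csc(1 - 1/cos(w)^2)^2/(-tan(cos(w)^(-2)) + tan(1)) - 6*(csc(1 - 1/cos(w)^2)^2 - 1)^2 - 3*csc(1 - 1/cos(w)^2)^2 + 6)*sin(w)/cos(w)^3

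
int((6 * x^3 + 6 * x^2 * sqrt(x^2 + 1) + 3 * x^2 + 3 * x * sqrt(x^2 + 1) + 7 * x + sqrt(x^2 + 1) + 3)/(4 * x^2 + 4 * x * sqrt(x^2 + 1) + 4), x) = 3*x^2/4 + 3*x/4 + log(x + sqrt(x^2 + 1))/4 + C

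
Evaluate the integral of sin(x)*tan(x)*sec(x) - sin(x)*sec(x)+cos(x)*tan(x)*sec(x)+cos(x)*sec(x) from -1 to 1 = 2*tan(1)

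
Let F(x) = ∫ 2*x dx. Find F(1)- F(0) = 1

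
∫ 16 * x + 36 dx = 8*x^2 + 36*x + C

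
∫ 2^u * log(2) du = 2^u + C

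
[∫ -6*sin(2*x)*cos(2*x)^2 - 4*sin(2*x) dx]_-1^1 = 0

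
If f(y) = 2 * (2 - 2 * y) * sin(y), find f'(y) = -4*y*cos(y) - 4*sin(y) + 4*cos(y)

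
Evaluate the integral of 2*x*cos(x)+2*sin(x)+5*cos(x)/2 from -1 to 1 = 5*sin(1)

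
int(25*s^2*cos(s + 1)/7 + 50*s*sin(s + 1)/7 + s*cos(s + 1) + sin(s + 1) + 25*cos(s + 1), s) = (25*s^2/7 + s + 25)*sin(s + 1) + C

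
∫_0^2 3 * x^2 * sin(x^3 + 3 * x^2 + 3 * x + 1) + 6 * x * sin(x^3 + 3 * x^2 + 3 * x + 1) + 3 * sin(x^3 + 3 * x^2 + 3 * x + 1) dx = -cos(27) + cos(1)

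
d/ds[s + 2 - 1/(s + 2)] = (s^2 + 4*s + 5)/(s^2 + 4*s + 4)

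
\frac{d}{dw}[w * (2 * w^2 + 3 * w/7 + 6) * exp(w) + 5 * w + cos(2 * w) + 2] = 2*w^3*exp(w) + 45*w^2*exp(w)/7 + 48*w*exp(w)/7 + 6*exp(w) - 2*sin(2*w) + 5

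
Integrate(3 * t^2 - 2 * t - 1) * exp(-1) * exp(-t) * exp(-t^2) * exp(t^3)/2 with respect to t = exp(t^3 - t^2 - t - 1)/2 + C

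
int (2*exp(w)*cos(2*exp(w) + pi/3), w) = sin(2*exp(w) + pi/3) + C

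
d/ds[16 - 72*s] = -72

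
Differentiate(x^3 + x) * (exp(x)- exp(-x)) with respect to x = (x^3*exp(2*x) + x^3 + 3*x^2*exp(2*x) - 3*x^2 + x*exp(2*x) + x + exp(2*x) - 1)*exp(-x)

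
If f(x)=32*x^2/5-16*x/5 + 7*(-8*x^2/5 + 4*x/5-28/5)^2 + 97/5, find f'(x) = 1792*x^3/25 - 1344*x^2/25 + 6816*x/25 - 1648/25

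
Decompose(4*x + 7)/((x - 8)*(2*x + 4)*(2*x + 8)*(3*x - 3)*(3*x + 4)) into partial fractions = 45/(12544*(3*x + 4)) - 1/(1280*(x + 4)) + 1/(1440*(x + 2)) - 11/(8820*(x - 1)) + 13/(94080*(x - 8))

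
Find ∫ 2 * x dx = x^2 + C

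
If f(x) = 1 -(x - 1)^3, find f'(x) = -3*x^2 + 6*x - 3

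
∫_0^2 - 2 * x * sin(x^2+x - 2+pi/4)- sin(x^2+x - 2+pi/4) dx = -sin(pi/4 + 2) + cos(pi/4 + 4)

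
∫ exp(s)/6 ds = exp(s)/6 + C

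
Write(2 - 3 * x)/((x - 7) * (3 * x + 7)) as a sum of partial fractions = -27/(28*(3*x + 7)) - 19/(28*(x - 7))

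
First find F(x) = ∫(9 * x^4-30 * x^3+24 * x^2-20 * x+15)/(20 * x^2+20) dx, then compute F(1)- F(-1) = 9/5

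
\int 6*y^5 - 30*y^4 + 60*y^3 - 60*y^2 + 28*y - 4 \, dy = y^6 - 6*y^5 + 15*y^4 - 20*y^3 + 14*y^2 - 4*y + C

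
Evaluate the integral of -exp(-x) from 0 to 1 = -1 + exp(-1)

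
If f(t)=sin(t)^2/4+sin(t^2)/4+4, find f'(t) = t*cos(t^2)/2 + sin(2*t)/4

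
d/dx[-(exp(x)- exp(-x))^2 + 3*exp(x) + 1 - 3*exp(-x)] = (-2*exp(4*x) + 3*exp(3*x) + 3*exp(x) + 2)*exp(-2*x)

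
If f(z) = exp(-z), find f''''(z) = exp(-z)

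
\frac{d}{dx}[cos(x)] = -sin(x)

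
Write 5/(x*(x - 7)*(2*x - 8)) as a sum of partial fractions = -5/(24*(x - 4)) + 5/(42*(x - 7)) + 5/(56*x)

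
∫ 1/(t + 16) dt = log(t/4 + 4) + C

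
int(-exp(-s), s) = exp(-s) + C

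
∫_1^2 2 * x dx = 3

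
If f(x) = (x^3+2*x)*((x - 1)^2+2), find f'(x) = 5*x^4 - 8*x^3 + 15*x^2 - 8*x + 6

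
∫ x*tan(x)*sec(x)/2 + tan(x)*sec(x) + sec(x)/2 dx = (x/2 + 1)*sec(x) + C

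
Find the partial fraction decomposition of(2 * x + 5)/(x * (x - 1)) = 7/(x - 1) - 5/x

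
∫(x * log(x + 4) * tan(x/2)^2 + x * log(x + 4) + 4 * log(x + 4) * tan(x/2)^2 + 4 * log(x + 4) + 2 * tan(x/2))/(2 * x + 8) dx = log(x + 4)*tan(x/2) + C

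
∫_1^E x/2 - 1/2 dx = (-1 + E)^2/4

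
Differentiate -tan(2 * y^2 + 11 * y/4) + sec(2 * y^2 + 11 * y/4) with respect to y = -4*y*tan(2*y^2 + 11*y/4)^2 + 4*y*tan(2*y^2 + 11*y/4)*sec(2*y^2 + 11*y/4) - 4*y - 11*tan(2*y^2 + 11*y/4)^2/4 + 11*tan(2*y^2 + 11*y/4)*sec(2*y^2 + 11*y/4)/4 - 11/4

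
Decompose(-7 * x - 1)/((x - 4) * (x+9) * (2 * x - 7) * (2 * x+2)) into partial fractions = 34/(75*(2*x - 7)) - 31/(2600*(x + 9)) + 1/(120*(x + 1)) - 29/(130*(x - 4))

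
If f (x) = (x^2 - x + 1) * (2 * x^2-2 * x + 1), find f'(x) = 8*x^3 - 12*x^2 + 10*x - 3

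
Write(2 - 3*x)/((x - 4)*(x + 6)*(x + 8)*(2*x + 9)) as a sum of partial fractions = -124/(357*(2*x + 9)) - 13/(84*(x + 8)) + 1/(3*(x + 6)) - 1/(204*(x - 4))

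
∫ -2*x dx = -x^2 + C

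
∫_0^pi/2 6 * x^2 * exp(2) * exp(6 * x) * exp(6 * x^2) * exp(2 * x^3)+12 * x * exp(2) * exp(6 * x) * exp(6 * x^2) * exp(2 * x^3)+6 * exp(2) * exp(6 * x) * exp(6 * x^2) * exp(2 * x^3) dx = -exp(2) + exp(2*(1 + pi/2)^3)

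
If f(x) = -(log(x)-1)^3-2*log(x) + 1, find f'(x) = (-3*log(x)^2 + 6*log(x) - 5)/x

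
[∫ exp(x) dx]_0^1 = -1 + E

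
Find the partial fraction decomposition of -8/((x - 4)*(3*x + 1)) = 24/(13*(3*x + 1)) - 8/(13*(x - 4))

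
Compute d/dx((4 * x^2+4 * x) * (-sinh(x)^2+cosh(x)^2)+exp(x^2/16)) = x*exp(x^2/16)/8 + 8*x + 4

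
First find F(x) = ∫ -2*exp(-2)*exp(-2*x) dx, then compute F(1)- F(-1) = -1 + exp(-4)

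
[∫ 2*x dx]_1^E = -1 + exp(2)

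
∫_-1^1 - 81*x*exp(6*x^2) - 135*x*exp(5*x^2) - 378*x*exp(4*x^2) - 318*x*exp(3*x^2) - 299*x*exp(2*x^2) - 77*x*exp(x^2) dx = 0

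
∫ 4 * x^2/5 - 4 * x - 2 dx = 4*x^3/15 - 2*x^2 - 2*x + C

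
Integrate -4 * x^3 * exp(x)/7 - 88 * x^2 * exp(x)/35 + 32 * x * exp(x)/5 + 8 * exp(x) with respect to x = 4*x*(-5*x^2 - 7*x + 70)*exp(x)/35 + C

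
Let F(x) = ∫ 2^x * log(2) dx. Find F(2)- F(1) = 2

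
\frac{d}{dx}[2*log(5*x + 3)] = 10/(5*x + 3)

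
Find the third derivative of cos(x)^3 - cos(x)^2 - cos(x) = (-27*sin(x)^2 - 8*cos(x) + 20)*sin(x)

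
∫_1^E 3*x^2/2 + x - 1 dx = (1 + E/2)*(-E + exp(2))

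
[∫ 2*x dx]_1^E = -1 + exp(2)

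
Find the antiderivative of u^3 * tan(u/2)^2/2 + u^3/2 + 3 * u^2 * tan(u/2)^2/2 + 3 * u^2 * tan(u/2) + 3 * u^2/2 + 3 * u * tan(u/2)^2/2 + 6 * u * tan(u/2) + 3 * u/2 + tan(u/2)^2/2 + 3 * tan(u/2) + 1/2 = (u + 1)^3*tan(u/2) + C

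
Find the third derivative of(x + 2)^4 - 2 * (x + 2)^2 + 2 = 24*x + 48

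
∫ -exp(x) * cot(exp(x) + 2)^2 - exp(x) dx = cot(exp(x) + 2) + C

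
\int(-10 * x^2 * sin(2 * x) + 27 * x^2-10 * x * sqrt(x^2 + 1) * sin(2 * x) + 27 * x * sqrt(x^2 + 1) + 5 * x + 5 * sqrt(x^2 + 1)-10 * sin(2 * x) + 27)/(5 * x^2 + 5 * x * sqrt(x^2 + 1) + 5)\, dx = 27*x/5 + log(x + sqrt(x^2 + 1)) + cos(2*x) + C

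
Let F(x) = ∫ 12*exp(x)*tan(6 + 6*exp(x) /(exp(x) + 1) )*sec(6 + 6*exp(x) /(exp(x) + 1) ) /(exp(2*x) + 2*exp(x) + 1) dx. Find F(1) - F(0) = 2*sec(6*E/(1 + E) + 6) - 2*sec(9)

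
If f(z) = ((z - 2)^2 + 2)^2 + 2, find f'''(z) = 24*z - 48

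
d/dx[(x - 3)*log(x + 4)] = (x*log(x + 4) + x + 4*log(x + 4) - 3)/(x + 4)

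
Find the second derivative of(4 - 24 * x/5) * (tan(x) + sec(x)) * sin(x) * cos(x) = 24*x*sin(x)/5 - 48*x*cos(2*x)/5 - 4*sin(x) - 48*sin(2*x)/5 - 48*cos(x)/5 + 8*cos(2*x)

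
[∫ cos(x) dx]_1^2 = -sin(1) + sin(2)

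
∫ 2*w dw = w^2 + C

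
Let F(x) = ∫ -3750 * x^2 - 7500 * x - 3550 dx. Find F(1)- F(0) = -8550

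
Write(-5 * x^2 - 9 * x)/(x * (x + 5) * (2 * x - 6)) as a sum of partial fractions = -1/(x + 5) - 3/(2*(x - 3))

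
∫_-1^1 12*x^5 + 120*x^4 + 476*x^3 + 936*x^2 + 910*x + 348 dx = 1368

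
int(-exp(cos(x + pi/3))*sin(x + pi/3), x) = exp(cos(x + pi/3)) + C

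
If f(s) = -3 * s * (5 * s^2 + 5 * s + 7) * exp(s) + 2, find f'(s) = -15*s^3*exp(s) - 60*s^2*exp(s) - 51*s*exp(s) - 21*exp(s)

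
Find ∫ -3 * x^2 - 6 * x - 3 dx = -x^3 - 3*x^2 - 3*x + C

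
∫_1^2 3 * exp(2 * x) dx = -3*exp(2)/2 + 3*exp(4)/2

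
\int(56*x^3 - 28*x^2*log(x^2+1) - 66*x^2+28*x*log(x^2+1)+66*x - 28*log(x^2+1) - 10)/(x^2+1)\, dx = -10*x + 7*(2*x - log(x^2 + 1))^2 + 5*log(x^2 + 1) + C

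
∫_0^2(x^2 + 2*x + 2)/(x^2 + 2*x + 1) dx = 8/3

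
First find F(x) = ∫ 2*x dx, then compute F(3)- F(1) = 8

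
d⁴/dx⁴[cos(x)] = cos(x)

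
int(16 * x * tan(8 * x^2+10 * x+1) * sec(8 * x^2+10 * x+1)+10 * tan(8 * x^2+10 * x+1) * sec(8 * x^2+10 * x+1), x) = sec(8*x^2 + 10*x + 1) + C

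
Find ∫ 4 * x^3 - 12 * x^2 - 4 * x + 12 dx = x^4 - 4*x^3 - 2*x^2 + 12*x + C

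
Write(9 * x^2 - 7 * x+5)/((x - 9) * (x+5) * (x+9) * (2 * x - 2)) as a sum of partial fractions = -797/(1440*(x + 9)) + 265/(672*(x + 5)) - 7/(960*(x - 1)) + 671/(4032*(x - 9))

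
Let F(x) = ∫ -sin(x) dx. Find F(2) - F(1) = -cos(1) + cos(2)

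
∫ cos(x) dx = sin(x) + C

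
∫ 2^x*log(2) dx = 2^x + C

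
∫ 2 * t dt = t^2 + C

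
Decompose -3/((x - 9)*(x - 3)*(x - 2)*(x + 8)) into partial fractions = 3/(1870*(x + 8)) - 3/(70*(x - 2)) + 1/(22*(x - 3)) - 1/(238*(x - 9))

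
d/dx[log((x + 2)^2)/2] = 1/(x + 2)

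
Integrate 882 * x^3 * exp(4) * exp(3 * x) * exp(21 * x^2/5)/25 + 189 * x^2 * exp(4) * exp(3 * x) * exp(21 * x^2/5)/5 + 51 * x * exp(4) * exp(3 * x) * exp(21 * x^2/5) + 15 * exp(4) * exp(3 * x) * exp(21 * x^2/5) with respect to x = (21*x^2 + 15*x + 20)*exp(21*x^2/5 + 3*x + 4)/5 + C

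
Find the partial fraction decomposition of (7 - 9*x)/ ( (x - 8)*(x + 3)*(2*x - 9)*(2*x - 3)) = -1/(27*(2*x - 3)) + 67/(315*(2*x - 9)) - 34/(1485*(x + 3)) - 5/(77*(x - 8))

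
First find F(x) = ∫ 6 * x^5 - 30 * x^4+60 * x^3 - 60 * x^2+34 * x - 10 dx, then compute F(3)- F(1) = 72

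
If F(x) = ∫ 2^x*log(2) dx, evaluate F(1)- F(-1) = 3/2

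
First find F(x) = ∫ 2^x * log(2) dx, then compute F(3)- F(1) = 6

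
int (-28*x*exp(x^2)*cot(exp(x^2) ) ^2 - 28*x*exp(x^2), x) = 14*cot(exp(x^2)) + C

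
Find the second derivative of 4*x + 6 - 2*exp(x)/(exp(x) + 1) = (2*exp(2*x) - 2*exp(x))/(exp(3*x) + 3*exp(2*x) + 3*exp(x) + 1)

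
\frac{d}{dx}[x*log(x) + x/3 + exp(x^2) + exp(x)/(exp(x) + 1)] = (6*x*exp(x^2) + 12*x*exp(x^2 + x) + 6*x*exp(x^2 + 2*x) + 3*exp(2*x)*log(x) + 4*exp(2*x) + 6*exp(x)*log(x) + 11*exp(x) + 3*log(x) + 4)/(3*exp(2*x) + 6*exp(x) + 3)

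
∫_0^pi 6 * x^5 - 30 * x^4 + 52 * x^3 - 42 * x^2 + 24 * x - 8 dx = (-2 + pi)^3*(pi + pi^3)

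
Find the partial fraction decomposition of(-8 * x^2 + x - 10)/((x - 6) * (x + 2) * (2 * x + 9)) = -706/(105*(2*x + 9)) + 11/(10*(x + 2)) - 73/(42*(x - 6))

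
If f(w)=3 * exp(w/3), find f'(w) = exp(w/3)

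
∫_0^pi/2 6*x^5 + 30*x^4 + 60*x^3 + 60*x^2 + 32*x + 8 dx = -2 + (1 + pi/2)^2 + (1 + pi/2)^6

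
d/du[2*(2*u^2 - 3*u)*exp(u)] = 4*u^2*exp(u) + 2*u*exp(u) - 6*exp(u)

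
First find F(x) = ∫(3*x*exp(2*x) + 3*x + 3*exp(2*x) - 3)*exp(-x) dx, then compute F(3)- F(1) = -3*E - 9*exp(-3) + 3*exp(-1) + 9*exp(3)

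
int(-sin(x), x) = cos(x) + C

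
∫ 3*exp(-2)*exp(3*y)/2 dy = exp(3*y - 2)/2 + C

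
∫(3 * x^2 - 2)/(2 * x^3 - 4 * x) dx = log(x*(x^2 - 2))/2 + C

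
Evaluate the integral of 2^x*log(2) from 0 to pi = -1 + 2^pi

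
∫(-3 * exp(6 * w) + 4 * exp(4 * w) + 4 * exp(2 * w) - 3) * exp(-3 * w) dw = -8*sinh(w)^3 + 2*sinh(w) + C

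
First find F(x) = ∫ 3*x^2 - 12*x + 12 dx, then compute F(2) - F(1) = 1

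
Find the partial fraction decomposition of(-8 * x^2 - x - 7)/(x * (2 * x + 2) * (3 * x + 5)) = -62/(5*(3*x + 5)) + 7/(2*(x + 1)) - 7/(10*x)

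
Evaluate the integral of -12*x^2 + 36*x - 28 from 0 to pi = (1 + (-2 + pi)^2)*(2 - 4*pi) - 10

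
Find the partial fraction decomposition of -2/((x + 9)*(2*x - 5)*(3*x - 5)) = 9/(80*(3*x - 5)) - 8/(115*(2*x - 5)) - 1/(368*(x + 9))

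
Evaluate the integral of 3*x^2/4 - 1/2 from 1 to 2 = 5/4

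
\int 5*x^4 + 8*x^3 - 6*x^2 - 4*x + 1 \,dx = x^5 + 2*x^4 - 2*x^3 - 2*x^2 + x + C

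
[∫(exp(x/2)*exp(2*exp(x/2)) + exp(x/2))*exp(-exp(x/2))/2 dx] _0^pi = -E - exp(-exp(pi/2)) + exp(-1) + exp(exp(pi/2))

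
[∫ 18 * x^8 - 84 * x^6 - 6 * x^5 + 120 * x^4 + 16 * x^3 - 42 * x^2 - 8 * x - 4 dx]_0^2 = 120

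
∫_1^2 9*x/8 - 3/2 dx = 3/16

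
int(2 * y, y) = y^2 + C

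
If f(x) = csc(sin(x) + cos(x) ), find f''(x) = (sin(2*x) - 2*sin(2*x)/sin(sqrt(2)*sin(x + pi/4))^2 - 1 + sqrt(2)*sin(x + pi/4)*cos(sqrt(2)*sin(x + pi/4))/sin(sqrt(2)*sin(x + pi/4)) + 2/sin(sqrt(2)*sin(x + pi/4))^2)/sin(sqrt(2)*sin(x + pi/4))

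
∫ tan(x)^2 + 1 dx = tan(x) + C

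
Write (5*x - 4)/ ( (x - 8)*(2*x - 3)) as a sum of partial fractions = -7/(13*(2*x - 3)) + 36/(13*(x - 8))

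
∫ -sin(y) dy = cos(y) + C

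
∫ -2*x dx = -x^2 + C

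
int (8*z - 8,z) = 4*z^2 - 8*z + C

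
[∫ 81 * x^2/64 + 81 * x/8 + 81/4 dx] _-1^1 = 1323/32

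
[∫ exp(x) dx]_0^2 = -1 + exp(2)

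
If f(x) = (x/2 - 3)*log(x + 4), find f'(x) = (x*log(x + 4) + x + 4*log(x + 4) - 6)/(2*x + 8)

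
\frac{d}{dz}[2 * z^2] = 4*z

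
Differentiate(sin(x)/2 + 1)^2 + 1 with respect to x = (sin(x)/2 + 1)*cos(x)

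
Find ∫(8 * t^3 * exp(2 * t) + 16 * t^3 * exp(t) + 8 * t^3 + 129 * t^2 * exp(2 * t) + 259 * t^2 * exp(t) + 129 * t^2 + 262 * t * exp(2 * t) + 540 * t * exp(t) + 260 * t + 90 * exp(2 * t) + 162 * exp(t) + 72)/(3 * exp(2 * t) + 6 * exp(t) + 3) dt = t*(t + 18)*((exp(t) + 1)*(2*t^2 + 7*t + 4) + exp(t))/(3*(exp(t) + 1)) + C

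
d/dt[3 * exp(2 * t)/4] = 3*exp(2*t)/2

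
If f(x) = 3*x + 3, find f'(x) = 3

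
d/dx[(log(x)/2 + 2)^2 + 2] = (log(x) + 4)/(2*x)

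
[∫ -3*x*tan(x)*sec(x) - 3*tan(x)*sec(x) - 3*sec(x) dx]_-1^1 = -6*sec(1)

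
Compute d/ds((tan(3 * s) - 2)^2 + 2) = 6*(sin(3*s)/cos(3*s) - 2)/cos(3*s)^2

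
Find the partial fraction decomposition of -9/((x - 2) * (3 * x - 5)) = 27/(3*x - 5) - 9/(x - 2)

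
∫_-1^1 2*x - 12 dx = -24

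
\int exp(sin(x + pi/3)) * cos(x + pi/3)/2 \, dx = exp(sin(x + pi/3))/2 + C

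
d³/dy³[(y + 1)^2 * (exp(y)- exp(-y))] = (y^2*exp(2*y) + y^2 + 8*y*exp(2*y) - 4*y + 13*exp(2*y) + 1)*exp(-y)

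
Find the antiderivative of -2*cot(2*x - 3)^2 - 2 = cot(2*x - 3) + C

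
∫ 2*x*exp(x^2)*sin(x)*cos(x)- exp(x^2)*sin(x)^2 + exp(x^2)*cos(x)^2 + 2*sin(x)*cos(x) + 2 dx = 2*x + exp(x^2)*sin(2*x)/2 + sin(x)^2 + C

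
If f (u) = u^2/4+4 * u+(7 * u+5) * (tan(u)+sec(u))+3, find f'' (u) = 14*u*sin(u)/cos(u)^3 - 7*u/cos(u) + 14*u/cos(u)^3 + 14*sin(u)/cos(u)^2 + 10*sin(u)/cos(u)^3 + 1/2 - 5/cos(u) + 14/cos(u)^2 + 10/cos(u)^3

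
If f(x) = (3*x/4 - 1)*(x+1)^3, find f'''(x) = 18*x + 15/2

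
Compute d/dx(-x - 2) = -1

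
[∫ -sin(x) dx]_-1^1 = 0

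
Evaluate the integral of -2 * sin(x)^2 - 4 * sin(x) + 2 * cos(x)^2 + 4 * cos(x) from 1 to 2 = -(cos(1) + sin(1) + 2)^2 + (cos(2) + sin(2) + 2)^2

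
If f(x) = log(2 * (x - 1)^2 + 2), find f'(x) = (2*x - 2)/(x^2 - 2*x + 2)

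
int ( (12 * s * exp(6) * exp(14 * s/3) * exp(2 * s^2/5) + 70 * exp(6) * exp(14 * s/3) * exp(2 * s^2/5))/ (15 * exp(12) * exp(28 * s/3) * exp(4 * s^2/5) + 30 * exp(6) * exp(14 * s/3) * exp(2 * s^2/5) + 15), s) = exp(2*s^2/5 + 14*s/3 + 6)/(exp(2*s^2/5 + 14*s/3 + 6) + 1) + C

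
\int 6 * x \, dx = 3*x^2 + C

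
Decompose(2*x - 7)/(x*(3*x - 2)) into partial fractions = -17/(2*(3*x - 2)) + 7/(2*x)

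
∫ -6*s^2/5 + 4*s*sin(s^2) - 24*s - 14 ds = -2*s^3/5 - 12*s^2 - 14*s - 2*cos(s^2) + C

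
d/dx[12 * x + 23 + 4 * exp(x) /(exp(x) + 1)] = (12*exp(2*x) + 28*exp(x) + 12)/(exp(2*x) + 2*exp(x) + 1)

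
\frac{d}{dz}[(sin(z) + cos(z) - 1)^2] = 2*cos(2*z) - 2*sqrt(2)*cos(z + pi/4)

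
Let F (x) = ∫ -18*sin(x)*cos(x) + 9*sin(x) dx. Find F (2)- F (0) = 9*(-1 + cos(2))*cos(2)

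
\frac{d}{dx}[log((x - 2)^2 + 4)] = (2*x - 4)/(x^2 - 4*x + 8)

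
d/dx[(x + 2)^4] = 4*x^3 + 24*x^2 + 48*x + 32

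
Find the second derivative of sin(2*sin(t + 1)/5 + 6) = -2*sin(t + 1)*cos(2*sin(t + 1)/5 + 6)/5 - 4*sin(2*sin(t + 1)/5 + 6)*cos(t + 1)^2/25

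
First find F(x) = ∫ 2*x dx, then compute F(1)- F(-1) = 0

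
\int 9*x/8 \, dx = 9*x^2/16 + C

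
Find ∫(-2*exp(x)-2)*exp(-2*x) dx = (2*exp(x) + 1)*exp(-2*x) + C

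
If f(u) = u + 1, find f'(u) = 1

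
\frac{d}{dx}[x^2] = 2*x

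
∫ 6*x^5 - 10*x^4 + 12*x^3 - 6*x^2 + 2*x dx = x^6 - 2*x^5 + 3*x^4 - 2*x^3 + x^2 + C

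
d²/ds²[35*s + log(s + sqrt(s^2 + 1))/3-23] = (-2*s^3 - 2*s^2*sqrt(s^2 + 1) - s)/(6*s^5 + 6*s^4*sqrt(s^2 + 1) + 12*s^3 + 9*s^2*sqrt(s^2 + 1) + 6*s + 3*sqrt(s^2 + 1))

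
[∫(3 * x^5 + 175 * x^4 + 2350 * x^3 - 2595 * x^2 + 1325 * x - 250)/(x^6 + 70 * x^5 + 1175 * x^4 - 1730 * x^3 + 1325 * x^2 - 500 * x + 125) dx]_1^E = -log(466/25)/2 + log(1 + (-5*E + 2 + exp(3)/5 + 7*exp(2))^2)/2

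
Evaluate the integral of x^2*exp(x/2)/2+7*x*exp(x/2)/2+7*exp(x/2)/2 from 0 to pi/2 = -1 + (1 + pi^2/4 + 3*pi/2)*exp(pi/4)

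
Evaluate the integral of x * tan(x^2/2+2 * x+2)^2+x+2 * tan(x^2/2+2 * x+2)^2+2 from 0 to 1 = -tan(2) + tan(9/2)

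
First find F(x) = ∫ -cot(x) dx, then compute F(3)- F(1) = -log(csc(1)) + log(csc(3))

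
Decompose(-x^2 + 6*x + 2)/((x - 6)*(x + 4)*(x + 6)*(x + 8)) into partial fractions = 55/(56*(x + 8)) - 35/(24*(x + 6)) + 19/(40*(x + 4)) + 1/(840*(x - 6))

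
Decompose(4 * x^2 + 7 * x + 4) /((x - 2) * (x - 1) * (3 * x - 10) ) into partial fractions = 323/(14*(3*x - 10)) + 15/(7*(x - 1)) - 17/(2*(x - 2))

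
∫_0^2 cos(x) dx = sin(2)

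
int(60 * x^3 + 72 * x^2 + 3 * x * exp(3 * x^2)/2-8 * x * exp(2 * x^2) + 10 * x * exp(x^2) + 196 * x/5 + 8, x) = 15*x^4 + 24*x^3 + 98*x^2/5 + 8*x + exp(3*x^2)/4 - 2*exp(2*x^2) + 5*exp(x^2) + C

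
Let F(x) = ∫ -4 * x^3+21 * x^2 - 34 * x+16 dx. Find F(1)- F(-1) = 46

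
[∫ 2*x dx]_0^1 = 1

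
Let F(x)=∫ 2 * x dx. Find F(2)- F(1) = 3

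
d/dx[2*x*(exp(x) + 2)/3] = 2*x*exp(x)/3 + 2*exp(x)/3 + 4/3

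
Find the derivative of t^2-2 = 2*t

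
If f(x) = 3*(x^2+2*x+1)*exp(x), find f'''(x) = 3*x^2*exp(x) + 24*x*exp(x) + 39*exp(x)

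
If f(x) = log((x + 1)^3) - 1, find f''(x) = -3/(x^2 + 2*x + 1)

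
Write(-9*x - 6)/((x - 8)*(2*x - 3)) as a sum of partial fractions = 3/(2*x - 3) - 6/(x - 8)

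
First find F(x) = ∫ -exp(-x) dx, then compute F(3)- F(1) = -exp(-1) + exp(-3)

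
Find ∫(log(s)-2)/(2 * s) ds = (log(s) - 4)*log(s)/4 + C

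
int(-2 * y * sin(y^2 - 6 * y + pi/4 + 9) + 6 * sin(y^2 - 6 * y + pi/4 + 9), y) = cos((y - 3)^2 + pi/4) + C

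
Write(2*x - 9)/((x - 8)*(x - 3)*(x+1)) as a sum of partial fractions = -11/(36*(x + 1)) + 3/(20*(x - 3)) + 7/(45*(x - 8))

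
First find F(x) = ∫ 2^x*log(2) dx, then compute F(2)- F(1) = 2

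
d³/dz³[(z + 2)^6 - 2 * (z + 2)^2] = 120*z^3 + 720*z^2 + 1440*z + 960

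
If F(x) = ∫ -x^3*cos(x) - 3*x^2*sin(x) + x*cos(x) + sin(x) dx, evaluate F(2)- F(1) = -6*sin(2)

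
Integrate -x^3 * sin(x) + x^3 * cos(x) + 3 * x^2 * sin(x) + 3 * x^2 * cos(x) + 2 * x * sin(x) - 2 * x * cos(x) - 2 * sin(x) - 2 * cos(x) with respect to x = sqrt(2)*x*(x^2 - 2)*sin(x + pi/4) + C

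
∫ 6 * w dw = 3*w^2 + C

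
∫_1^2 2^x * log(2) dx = 2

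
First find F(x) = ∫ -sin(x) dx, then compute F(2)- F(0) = -1 + cos(2)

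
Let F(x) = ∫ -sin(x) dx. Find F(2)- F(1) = -cos(1) + cos(2)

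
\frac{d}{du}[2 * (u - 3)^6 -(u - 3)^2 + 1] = 12*u^5 - 180*u^4 + 1080*u^3 - 3240*u^2 + 4858*u - 2910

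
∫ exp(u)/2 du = exp(u)/2 + C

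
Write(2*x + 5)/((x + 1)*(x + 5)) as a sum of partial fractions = 5/(4*(x + 5)) + 3/(4*(x + 1))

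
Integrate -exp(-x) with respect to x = exp(-x) + C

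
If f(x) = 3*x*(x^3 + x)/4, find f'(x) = 3*x^3 + 3*x/2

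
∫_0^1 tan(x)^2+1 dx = tan(1)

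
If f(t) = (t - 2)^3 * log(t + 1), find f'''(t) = (6*t^3*log(t + 1) + 11*t^3 + 18*t^2*log(t + 1) + 15*t^2 + 18*t*log(t + 1) - 30*t + 6*log(t + 1) - 88)/(t^3 + 3*t^2 + 3*t + 1)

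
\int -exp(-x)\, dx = exp(-x) + C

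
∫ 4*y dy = 2*y^2 + C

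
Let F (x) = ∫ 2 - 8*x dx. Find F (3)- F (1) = -28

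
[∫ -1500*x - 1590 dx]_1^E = -30*(5 + 5*E)^2 - 90*E + 3090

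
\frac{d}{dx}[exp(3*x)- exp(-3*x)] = (3*exp(6*x) + 3)*exp(-3*x)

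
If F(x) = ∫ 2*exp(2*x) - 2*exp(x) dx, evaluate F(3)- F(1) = -(-1 + E)^2 + (-1 + exp(3))^2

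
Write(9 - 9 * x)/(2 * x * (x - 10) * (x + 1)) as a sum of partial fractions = 9/(11*(x + 1)) - 81/(220*(x - 10)) - 9/(20*x)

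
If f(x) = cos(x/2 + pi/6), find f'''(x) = sin(x/2 + pi/6)/8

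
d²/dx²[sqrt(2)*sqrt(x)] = -sqrt(2)/(4*x^(3/2))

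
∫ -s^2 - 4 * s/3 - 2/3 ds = -s^3/3 - 2*s^2/3 - 2*s/3 + C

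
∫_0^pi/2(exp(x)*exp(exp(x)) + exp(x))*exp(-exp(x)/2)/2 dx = -exp(1/2) - exp(-exp(pi/2)/2) + exp(-1/2) + exp(exp(pi/2)/2)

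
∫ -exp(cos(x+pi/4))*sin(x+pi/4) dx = exp(cos(x + pi/4)) + C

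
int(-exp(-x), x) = exp(-x) + C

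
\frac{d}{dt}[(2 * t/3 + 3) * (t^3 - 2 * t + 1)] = 8*t^3/3 + 9*t^2 - 8*t/3 - 16/3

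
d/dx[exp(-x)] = -exp(-x)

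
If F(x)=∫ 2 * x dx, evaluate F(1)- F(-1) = 0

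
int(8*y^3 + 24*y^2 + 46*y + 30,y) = 2*y^4 + 8*y^3 + 23*y^2 + 30*y + C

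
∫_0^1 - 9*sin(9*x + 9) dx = cos(18) - cos(9)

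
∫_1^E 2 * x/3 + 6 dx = -19/3 - atan(2*E + 3*exp(2)) + atan(1/(-3*exp(2) - 2*E)) + atan(1/5) + atan(5) + exp(2)/3 + 6*E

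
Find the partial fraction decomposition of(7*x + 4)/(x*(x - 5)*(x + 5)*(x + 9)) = 59/(504*(x + 9)) - 31/(200*(x + 5)) + 39/(700*(x - 5)) - 4/(225*x)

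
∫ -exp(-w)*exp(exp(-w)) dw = exp(exp(-w)) + C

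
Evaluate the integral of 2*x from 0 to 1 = 1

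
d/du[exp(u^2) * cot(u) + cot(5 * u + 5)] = 2*u*exp(u^2)/tan(u) - exp(u^2)/sin(u)^2 - 5/sin(5*u + 5)^2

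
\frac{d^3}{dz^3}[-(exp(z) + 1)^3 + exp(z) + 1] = -27*exp(3*z) - 24*exp(2*z) - 2*exp(z)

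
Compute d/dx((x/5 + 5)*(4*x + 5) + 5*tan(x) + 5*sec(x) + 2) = 8*x/5 + 5*tan(x)^2 + 5*tan(x)*sec(x) + 26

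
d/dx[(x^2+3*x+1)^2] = 4*x^3 + 18*x^2 + 22*x + 6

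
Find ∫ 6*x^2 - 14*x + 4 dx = 2*x^3 - 7*x^2 + 4*x + C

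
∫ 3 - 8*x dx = -4*x^2 + 3*x + C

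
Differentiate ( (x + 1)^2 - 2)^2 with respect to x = 4*x^3 + 12*x^2 + 4*x - 4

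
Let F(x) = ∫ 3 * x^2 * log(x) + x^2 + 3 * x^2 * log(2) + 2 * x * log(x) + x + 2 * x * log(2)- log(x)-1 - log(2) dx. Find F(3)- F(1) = -log(2) + 33*log(6)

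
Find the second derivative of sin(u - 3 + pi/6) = -sin(u - 3 + pi/6)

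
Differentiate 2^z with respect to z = 2^z*log(2)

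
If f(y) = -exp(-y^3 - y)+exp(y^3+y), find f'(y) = (3*y^2*exp(2*y^3 + 2*y) + 3*y^2 + exp(2*y^3 + 2*y) + 1)*exp(-y^3 - y)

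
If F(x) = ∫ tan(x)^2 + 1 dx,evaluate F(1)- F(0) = tan(1)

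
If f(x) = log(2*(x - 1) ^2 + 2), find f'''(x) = (4*x^3 - 12*x^2 + 8)/(x^6 - 6*x^5 + 18*x^4 - 32*x^3 + 36*x^2 - 24*x + 8)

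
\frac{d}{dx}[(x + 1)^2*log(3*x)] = (2*x^2*log(x) + x^2 + 2*x^2*log(3) + 2*x*log(x) + 2*x + 2*x*log(3) + 1)/x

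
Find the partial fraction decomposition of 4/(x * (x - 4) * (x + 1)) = 4/(5*(x + 1)) + 1/(5*(x - 4)) - 1/x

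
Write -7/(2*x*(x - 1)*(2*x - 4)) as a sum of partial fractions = 7/(4*(x - 1)) - 7/(8*(x - 2)) - 7/(8*x)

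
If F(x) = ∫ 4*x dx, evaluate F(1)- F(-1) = 0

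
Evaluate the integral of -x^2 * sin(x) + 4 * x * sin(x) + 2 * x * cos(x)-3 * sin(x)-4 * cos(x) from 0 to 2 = -3 - cos(2)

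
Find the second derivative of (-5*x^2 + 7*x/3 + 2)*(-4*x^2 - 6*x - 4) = 240*x^2 + 124*x - 4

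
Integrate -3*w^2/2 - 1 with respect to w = -w^3/2 - w + C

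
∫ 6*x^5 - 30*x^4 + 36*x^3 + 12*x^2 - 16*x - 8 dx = x^6 - 6*x^5 + 9*x^4 + 4*x^3 - 8*x^2 - 8*x + C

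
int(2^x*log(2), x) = 2^x + C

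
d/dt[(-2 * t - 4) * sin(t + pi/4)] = -2*t*cos(t + pi/4) + sqrt(2)*sin(t) - 3*sqrt(2)*cos(t)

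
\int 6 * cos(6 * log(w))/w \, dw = sin(6*log(w)) + C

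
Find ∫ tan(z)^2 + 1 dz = tan(z) + C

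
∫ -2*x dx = -x^2 + C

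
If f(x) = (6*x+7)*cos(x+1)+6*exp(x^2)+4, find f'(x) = 12*x*exp(x^2) - 6*x*sin(x + 1) - 7*sin(x + 1) + 6*cos(x + 1)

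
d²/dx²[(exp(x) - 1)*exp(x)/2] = 2*exp(2*x) - exp(x)/2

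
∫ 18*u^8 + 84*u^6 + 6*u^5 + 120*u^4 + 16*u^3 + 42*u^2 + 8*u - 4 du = 2*u^9 + 12*u^7 + u^6 + 24*u^5 + 4*u^4 + 14*u^3 + 4*u^2 - 4*u + C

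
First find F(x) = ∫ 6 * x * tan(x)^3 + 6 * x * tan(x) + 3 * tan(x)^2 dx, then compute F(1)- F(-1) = 6*tan(1)^2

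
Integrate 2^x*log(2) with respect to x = 2^x + C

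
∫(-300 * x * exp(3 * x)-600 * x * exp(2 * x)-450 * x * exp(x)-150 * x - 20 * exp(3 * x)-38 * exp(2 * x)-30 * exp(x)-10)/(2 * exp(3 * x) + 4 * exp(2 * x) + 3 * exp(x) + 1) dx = -75*x^2 - 10*x + log(1 + exp(2*x)/(exp(x) + 1)^2) + C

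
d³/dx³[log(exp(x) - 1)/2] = (exp(2*x) + exp(x))/(2*exp(3*x) - 6*exp(2*x) + 6*exp(x) - 2)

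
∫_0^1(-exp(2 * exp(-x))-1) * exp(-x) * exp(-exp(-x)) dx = -E - exp(-exp(-1)) + exp(-1) + exp(exp(-1))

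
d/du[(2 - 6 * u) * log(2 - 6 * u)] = -6*log(1 - 3*u) - 6 - 6*log(2)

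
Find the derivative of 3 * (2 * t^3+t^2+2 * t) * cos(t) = -6*t^3*sin(t) - 3*t^2*sin(t) + 18*t^2*cos(t) - 6*t*sin(t) + 6*t*cos(t) + 6*cos(t)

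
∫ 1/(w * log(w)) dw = log(4*log(w)) + C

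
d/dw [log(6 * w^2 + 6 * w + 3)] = (4*w + 2)/(2*w^2 + 2*w + 1)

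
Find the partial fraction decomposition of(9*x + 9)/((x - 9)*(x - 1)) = -9/(4*(x - 1)) + 45/(4*(x - 9))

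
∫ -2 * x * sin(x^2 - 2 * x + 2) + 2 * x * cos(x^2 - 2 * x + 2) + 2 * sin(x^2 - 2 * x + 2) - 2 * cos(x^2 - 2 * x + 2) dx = sin(x^2 - 2*x + 2) + cos(x^2 - 2*x + 2) + C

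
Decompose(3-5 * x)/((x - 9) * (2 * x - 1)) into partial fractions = -1/(17*(2*x - 1)) - 42/(17*(x - 9))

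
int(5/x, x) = 5*log(x) + C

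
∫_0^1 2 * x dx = 1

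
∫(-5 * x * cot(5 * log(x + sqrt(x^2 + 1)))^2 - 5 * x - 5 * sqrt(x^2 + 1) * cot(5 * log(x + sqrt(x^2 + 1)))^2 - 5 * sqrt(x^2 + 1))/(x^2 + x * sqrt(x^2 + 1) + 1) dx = cot(5*log(x + sqrt(x^2 + 1))) + C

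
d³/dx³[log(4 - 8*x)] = 16/(8*x^3 - 12*x^2 + 6*x - 1)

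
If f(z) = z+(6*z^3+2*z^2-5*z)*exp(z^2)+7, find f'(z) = 12*z^4*exp(z^2) + 4*z^3*exp(z^2) + 8*z^2*exp(z^2) + 4*z*exp(z^2) - 5*exp(z^2) + 1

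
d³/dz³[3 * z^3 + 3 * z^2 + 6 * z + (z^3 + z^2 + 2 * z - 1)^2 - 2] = 120*z^3 + 120*z^2 + 120*z + 30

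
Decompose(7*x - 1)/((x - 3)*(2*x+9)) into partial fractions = 13/(3*(2*x + 9)) + 4/(3*(x - 3))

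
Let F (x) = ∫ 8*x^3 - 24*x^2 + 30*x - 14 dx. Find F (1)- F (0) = -5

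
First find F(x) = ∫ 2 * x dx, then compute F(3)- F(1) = 8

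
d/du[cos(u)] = -sin(u)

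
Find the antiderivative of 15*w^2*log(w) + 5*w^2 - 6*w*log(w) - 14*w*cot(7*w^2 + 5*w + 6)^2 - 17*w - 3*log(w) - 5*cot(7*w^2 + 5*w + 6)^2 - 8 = -w*(-5*w^2 + 3*w + 3)*log(w) + cot(7*w^2 + 5*w + 6) + C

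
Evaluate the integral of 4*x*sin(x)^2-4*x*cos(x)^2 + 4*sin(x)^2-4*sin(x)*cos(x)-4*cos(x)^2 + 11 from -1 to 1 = 22 - 4*sin(2)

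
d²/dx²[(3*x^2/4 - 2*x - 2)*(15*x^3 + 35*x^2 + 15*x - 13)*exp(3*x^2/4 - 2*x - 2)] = (405*x^7 - 1215*x^6 + 855*x^5 - 81*x^4 - 5638*x^3 - 2554*x^2 + 2488*x - 968)*exp(3*x^2/4 - 2*x - 2)/16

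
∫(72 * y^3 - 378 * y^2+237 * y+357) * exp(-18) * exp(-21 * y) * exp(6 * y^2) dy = (6*y^2 - 21*y - 18)*exp(6*y^2 - 21*y - 18) + C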